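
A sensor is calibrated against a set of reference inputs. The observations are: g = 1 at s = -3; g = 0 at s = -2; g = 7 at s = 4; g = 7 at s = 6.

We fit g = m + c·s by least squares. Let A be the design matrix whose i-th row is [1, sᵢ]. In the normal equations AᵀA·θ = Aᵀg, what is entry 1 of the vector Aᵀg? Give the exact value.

Entry 1 ↔ basis 1, so (Aᵀg)_{1} = Σᵢ gᵢ = (1)·(1) + (1)·(0) + (1)·(7) + (1)·(7) = 15.

15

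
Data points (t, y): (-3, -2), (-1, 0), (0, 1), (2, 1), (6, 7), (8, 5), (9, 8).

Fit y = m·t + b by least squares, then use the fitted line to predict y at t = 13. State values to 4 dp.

ŷ = 10.5844

Sums needed: Σt·t = 195, Σt = 21, Σ1 = 7.
Right-hand side: Σt·y = 162, Σy = 20.
So AᵀA·[m, b]ᵀ = Aᵀy: [[195, 21]; [21, 7]]·[m, b]ᵀ = [162, 20]ᵀ.
Determinant 195·7 − 21² = 924.
m = (162·7 − 21·20)/924 = 17/22; b = (195·20 − 21·162)/924 = 83/154.
At t = 13: ŷ = (17/22)·(13) + (83/154)·(1) = 815/77.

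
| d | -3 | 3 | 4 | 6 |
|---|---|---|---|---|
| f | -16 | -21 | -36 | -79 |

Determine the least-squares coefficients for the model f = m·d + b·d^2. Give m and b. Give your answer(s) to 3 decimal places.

m = -0.821, b = -2.056

Setting ∂/∂m … = 0 gives: 70·m + 280·b = -633;  280·m + 1714·b = -3753.
(Σd·d = 70, Σd·d^2 = 280, Σd^2·d^2 = 1714, Σd·f = -633, Σd^2·f = -3753.)
Eliminating b: 1714·(row 1) − 280·(row 2) gives 41580·m = 1714·(-633) − 280·(-3753) = -34122, so m = -517/630.
Then b = ((-3753) − 280·(-517/630))/1714 = -37/18.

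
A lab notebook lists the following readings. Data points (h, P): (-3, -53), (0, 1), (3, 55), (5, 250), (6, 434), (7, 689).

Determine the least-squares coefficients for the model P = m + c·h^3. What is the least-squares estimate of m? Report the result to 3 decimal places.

With design matrix M, MᵀM = [[6, 684]; [684, 181388]] and MᵀP = [1376, 364237]ᵀ.
Determinant 6·181388 − 684² = 620472.
m = (1376·181388 − 684·364237)/620472 = 112945/155118; c = (6·364237 − 684·1376)/620472 = 207373/103412.

m = 0.728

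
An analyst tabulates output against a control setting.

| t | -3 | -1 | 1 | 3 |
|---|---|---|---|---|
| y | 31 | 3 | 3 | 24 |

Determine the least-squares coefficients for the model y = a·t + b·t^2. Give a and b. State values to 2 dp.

a = -1.05, b = 3.05

Compute the Gram sums: Σt·t = 20, Σt·t^2 = 0, Σt^2·t^2 = 164.
Moment sums: Σt·y = -21, Σt^2·y = 501.
So XᵀX·[a, b]ᵀ = Xᵀy: [[20, 0]; [0, 164]]·[a, b]ᵀ = [-21, 501]ᵀ.
Eliminating b: 164·(row 1) − 0·(row 2) gives 3280·a = 164·(-21) − 0·501 = -3444, so a = -21/20.
Then b = (501 − 0·(-21/20))/164 = 501/164.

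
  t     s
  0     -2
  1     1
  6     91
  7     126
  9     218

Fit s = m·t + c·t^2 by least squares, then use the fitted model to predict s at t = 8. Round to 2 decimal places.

ŝ = 169.24

Compute the Gram sums: Σt·t = 167, Σt·t^2 = 1289, Σt^2·t^2 = 10259.
Moment sums: Σt·s = 3391, Σt^2·s = 27109.
Δ = 167·10259 − 1289² = 51732.
m = (3391·10259 − 1289·27109)/51732 = -4312/1437; c = (167·27109 − 1289·3391)/51732 = 4339/1437.
At t = 8: ŝ = (-4312/1437)·(8) + (4339/1437)·(64) = 243200/1437.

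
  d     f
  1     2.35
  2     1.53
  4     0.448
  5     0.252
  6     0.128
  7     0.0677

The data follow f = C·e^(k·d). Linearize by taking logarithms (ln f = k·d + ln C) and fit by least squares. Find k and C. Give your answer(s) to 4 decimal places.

With ln fᵢ as the transformed response and dᵢ as the regressor:
Sums: Σd = 25.0000, Σ(d)² = 131.0000, Σln f = -5.6500, Σd·ln f = -39.5816.
Normal system: [[131.0000, 25.0000]; [25.0000, 6]]·[k, ln C]ᵀ = [-39.5816, -5.6500]ᵀ.
Solving (det = 161.0000): k = -0.59776, ln C = 1.54900, so C = exp(1.54900) = 4.70677.

k = -0.5978, C = 4.7068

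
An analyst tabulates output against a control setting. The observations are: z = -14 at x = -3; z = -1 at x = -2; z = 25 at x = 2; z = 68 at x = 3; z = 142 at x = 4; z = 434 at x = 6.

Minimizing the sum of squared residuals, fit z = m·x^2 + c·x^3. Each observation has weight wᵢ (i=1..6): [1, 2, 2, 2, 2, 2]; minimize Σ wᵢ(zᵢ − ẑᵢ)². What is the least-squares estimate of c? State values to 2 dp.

c = 1.52

Compute the Gram sums: Σwᵢ·x^2·x^2 = 3411, Σwᵢ·x^2·x^3 = 17843, Σwᵢ·x^3·x^3 = 103947.
Right-hand side: Σwᵢ·x^2·z = 37082, Σwᵢ·x^3·z = 210130.
det = 3411·103947 − 17843² = 36190568.
m = (37082·103947 − 17843·210130)/36190568 = 13151633/4523821; c = (3411·210130 − 17843·37082)/36190568 = 6887413/4523821.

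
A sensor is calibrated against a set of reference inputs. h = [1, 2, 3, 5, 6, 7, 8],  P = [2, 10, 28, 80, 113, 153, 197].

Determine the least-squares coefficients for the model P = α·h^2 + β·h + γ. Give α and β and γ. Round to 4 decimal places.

Compute the Gram sums: Σh^2·h^2 = 8516, Σh^2·h = 1232, Σh^2 = 188, Σh·h = 188, Σh = 32, Σ1 = 7.
For AᵀP: Σh^2·P = 26467, Σh·P = 3831, ΣP = 583.
Inverting the 3×3 Gram matrix, [α, β, γ]ᵀ = [28939/10164, 25601/10164, -3978/847]ᵀ.

α = 2.8472, β = 2.5188, γ = -4.6966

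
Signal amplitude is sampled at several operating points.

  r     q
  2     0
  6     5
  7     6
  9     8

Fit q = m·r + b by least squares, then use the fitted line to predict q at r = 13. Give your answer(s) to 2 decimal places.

Forming AᵀA = [[170, 24]; [24, 4]] and Aᵀq = [144, 19]ᵀ gives AᵀA·[m, b]ᵀ = Aᵀq.
Eliminating b: 4·(row 1) − 24·(row 2) gives 104·m = 4·144 − 24·19 = 120, so m = 15/13.
Then b = (19 − 24·(15/13))/4 = -113/52.
At r = 13: q̂ = (15/13)·(13) + (-113/52)·(1) = 667/52.

q̂ = 12.83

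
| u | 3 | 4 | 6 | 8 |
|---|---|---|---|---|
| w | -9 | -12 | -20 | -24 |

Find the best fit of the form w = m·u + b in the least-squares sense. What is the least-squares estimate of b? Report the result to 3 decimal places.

b = 0.034

With design matrix A, AᵀA = [[125, 21]; [21, 4]] and Aᵀw = [-387, -65]ᵀ.
Eliminating b: 4·(row 1) − 21·(row 2) gives 59·m = 4·(-387) − 21·(-65) = -183, so m = -183/59.
Then b = ((-65) − 21·(-183/59))/4 = 2/59.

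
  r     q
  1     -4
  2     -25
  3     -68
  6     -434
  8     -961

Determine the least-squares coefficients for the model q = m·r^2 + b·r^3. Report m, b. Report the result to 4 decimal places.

Forming AᵀA = [[5490, 40820]; [40820, 309594]] and Aᵀq = [-77844, -587816]ᵀ gives AᵀA·[m, b]ᵀ = Aᵀq.
Δ = 5490·309594 − 40820² = 33398660.
m = ((-77844)·309594 − 40820·(-587816))/33398660 = -26346554/8349665; b = (5490·(-587816) − 40820·(-77844))/33398660 = -2475888/1669933.

m = -3.1554, b = -1.4826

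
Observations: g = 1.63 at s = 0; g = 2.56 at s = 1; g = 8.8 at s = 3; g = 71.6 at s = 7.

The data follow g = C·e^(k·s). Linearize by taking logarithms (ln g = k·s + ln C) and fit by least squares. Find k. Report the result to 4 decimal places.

Linearized form: ln g = k·s + ln C. From the 4 transformed points,
Sums: Σs = 11.0000, Σ(s)² = 59.0000, Σln g = 7.8744, Σs·ln g = 37.3619.
Normal system: [[59.0000, 11.0000]; [11.0000, 4]]·[k, ln C]ᵀ = [37.3619, 7.8744]ᵀ.
Slope k = (n·Σs·ln g − Σs·Σln g)/(n·Σ(s)² − (Σs)²) = (4·37.3619 − 11.0000·7.8744)/115.0000 = 0.54634; ln C = (Σln g − k·Σs)/n = 0.46618.

k = 0.5463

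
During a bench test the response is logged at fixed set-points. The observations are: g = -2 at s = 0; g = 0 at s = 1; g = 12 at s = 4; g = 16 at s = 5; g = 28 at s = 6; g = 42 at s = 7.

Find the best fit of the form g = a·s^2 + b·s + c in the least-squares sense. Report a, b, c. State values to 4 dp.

With design matrix A, AᵀA = [[4579, 749, 127]; [749, 127, 23]; [127, 23, 6]] and Aᵀg = [3658, 590, 96]ᵀ.
Row-reducing yields a = 2471/2348, b = -3259/2348, c = -1121/1174.

a = 1.0524, b = -1.3880, c = -0.9549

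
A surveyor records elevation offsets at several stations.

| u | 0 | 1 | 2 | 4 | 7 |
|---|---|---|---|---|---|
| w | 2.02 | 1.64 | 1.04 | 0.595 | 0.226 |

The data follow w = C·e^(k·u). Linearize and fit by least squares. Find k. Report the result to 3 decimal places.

Let Y = ln w. Fitting Y = k·u + ln C by least squares:
Over the data: Σu = 14.0000, Σ(u)² = 70.0000, Σln w = -0.7694, Σu·ln w = -11.9142.
Normal system: [[70.0000, 14.0000]; [14.0000, 5]]·[k, ln C]ᵀ = [-11.9142, -0.7694]ᵀ.
Solving (det = 154.0000): k = -0.31688, ln C = 0.73338.

k = -0.317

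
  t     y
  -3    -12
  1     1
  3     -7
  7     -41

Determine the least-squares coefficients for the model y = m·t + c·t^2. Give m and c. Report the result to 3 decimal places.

m = 0.977, c = -0.981

The normal system XᵀX·[m, c]ᵀ = Xᵀy is [[68, 344]; [344, 2564]]·[m, c]ᵀ = [-271, -2179]ᵀ.
det = 68·2564 − 344² = 56016.
m = ((-271)·2564 − 344·(-2179))/56016 = 4561/4668; c = (68·(-2179) − 344·(-271))/56016 = -4579/4668.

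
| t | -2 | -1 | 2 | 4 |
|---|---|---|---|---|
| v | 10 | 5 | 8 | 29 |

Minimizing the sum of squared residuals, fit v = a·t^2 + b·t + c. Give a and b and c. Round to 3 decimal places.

Entries of XᵀX: Σt^2·t^2 = 289, Σt^2·t = 63, Σt^2 = 25, Σt·t = 25, Σt = 3, Σ1 = 4.
For Xᵀv: Σt^2·v = 541, Σt·v = 107, Σv = 52.
Row-reducing yields a = 635/354, b = -1/2, c = 383/177.

a = 1.794, b = -0.500, c = 2.164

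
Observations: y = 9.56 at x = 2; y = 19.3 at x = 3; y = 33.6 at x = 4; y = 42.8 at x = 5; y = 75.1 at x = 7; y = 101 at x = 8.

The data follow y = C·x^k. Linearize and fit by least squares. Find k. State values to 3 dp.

k = 1.662

Let Y = ln y. Fitting Y = k·ln x + ln C by least squares:
AᵀA = [[14.3101, 8.8128]; [8.8128, 6]], rhs = [33.7358, 21.4227]ᵀ  (here Σln x = 8.8128, Σ(ln x)² = 14.3101, Σln y = 21.4227, Σln x·ln y = 33.7358).
Δ = 14.3101·6 − (8.8128)² = 8.1947; k = (33.7358·6 − 8.8128·21.4227)/8.1947 = 1.66207, ln C = (14.3101·21.4227 − 8.8128·33.7358)/8.1947 = 1.12918.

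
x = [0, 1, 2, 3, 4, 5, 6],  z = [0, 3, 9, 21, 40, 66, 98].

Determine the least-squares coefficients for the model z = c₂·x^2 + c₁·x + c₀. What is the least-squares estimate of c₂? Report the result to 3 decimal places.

c₂ = 3.083

Compute the Gram sums: Σx^2·x^2 = 2275, Σx^2·x = 441, Σx^2 = 91, Σx·x = 91, Σx = 21, Σ1 = 7.
And Σx^2·z = 6046, Σx·z = 1162, Σz = 237.
MᵀM·[c₂, c₁, c₀]ᵀ = Mᵀz becomes [[2275, 441, 91]; [441, 91, 21]; [91, 21, 7]]·[c₂, c₁, c₀]ᵀ = [6046, 1162, 237]ᵀ.
Solving the 3×3 system (Gaussian elimination) gives c₂ = 37/12, c₁ = -67/28, c₀ = 20/21.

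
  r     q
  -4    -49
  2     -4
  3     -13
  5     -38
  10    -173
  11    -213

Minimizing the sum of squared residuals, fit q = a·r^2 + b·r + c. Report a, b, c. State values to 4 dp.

a = -2.0248, b = 3.2540, c = -3.5068

The normal system XᵀX·[a, b, c]ᵀ = Xᵀq is [[25619, 2427, 275]; [2427, 275, 27]; [275, 27, 6]]·[a, b, c]ᵀ = [-44940, -4114, -490]ᵀ.
Inverting the 3×3 Gram matrix, [a, b, c]ᵀ = [-3540541/1748600, 5689877/1748600, -766498/218575]ᵀ.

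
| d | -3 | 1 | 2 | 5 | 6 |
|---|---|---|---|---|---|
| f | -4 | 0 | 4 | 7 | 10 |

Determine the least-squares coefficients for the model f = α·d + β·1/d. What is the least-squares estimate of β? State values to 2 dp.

β = -1.16

AᵀA·[α, β]ᵀ = Aᵀf reads: 75·α + 5·β = 115;  5·α + (643/450)·β = 32/5.
Δ = 75·(643/450) − 5² = 493/6.
α = (115·(643/450) − 5·(32/5))/(493/6) = 11909/7395; β = (75·(32/5) − 5·115)/(493/6) = -570/493.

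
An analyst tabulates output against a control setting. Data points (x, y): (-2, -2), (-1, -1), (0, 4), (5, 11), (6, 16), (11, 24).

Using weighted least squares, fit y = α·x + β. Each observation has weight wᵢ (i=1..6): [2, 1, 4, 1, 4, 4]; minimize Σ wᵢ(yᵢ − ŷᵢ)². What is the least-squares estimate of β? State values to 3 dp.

β = 3.052

The normal equations are: 662·α + 68·β = 1504;  68·α + 16·β = 182.
Eliminating β: 16·(row 1) − 68·(row 2) gives 5968·α = 16·1504 − 68·182 = 11688, so α = 1461/746.
Then β = (182 − 68·(1461/746))/16 = 4553/1492.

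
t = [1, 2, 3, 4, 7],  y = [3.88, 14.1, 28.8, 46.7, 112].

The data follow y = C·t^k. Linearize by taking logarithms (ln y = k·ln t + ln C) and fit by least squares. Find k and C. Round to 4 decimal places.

Let Y = ln y. Fitting Y = k·ln t + ln C by least squares:
Σln t = 5.1240, Σ(ln t)² = 7.3958, Σln y = 15.9246, Σln t·ln y = 20.0363.
Equations: 7.3958·k + 5.1240·ln C = 20.0363;  5.1240·k + 5·ln C = 15.9246.
Δ = 7.3958·5 − (5.1240)² = 10.7239; k = (20.0363·5 − 5.1240·15.9246)/10.7239 = 1.73297, ln C = (7.3958·15.9246 − 5.1240·20.0363)/10.7239 = 1.40899, so C = exp(1.40899) = 4.09184.

k = 1.7330, C = 4.0918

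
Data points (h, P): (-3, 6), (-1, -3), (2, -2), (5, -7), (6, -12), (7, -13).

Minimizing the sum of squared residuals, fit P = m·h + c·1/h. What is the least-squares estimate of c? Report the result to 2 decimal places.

c = 4.52

From the data, Σh·h = 124, Σh·1/h = 6, Σ1/h·1/h = 31957/22050.
Moment sums: Σh·P = -217, Σ1/h·P = -184/35.
Determinant 124·(31957/22050) − 6² = 1584434/11025.
m = ((-217)·(31957/22050) − 6·(-184/35))/(1584434/11025) = -6239149/3168868; c = (124·(-184/35) − 6·(-217))/(1584434/11025) = 3583755/792217.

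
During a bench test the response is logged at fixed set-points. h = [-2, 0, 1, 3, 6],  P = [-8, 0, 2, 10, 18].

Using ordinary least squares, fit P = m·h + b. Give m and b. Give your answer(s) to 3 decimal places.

Sums needed: Σh·h = 50, Σh = 8, Σ1 = 5.
Right-hand side: Σh·P = 156, ΣP = 22.
Normal equations: [[50, 8]; [8, 5]]·[m, b]ᵀ = [156, 22]ᵀ.
Determinant 50·5 − 8² = 186.
m = (156·5 − 8·22)/186 = 302/93; b = (50·22 − 8·156)/186 = -74/93.

m = 3.247, b = -0.796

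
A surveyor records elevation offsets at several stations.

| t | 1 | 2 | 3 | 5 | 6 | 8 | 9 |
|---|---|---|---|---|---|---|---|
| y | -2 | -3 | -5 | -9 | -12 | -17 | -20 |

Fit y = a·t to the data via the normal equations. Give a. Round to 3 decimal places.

Entries of MᵀM: Σt·t = 220.
For Mᵀy: Σt·y = -456.
Normal equations: [[220]]·[a]ᵀ = [-456]ᵀ.
a = (-456)/220 = -2.07273.

a = -2.073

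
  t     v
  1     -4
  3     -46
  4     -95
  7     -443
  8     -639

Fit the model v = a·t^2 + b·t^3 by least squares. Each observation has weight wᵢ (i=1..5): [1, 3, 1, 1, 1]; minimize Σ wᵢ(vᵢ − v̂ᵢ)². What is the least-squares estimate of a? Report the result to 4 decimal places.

a = -2.1185

Forming AᵀWA = [[6997, 51329]; [51329, 386077]] and AᵀWv = [-65369, -488927]ᵀ gives AᵀWA·[a, b]ᵀ = AᵀWv.
Determinant 6997·386077 − 51329² = 66714528.
a = ((-65369)·386077 − 51329·(-488927))/66714528 = -70666715/33357264; b = (6997·(-488927) − 51329·(-65369))/66714528 = -32848409/33357264.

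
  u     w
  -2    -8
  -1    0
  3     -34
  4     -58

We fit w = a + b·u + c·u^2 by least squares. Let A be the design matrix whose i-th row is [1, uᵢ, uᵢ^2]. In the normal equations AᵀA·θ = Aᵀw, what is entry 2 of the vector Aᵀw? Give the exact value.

-318

Entry 2 ↔ basis u, so (Aᵀw)_{2} = Σᵢ (u)·wᵢ = (-2)·(-8) + (-1)·(0) + (3)·(-34) + (4)·(-58) = -318.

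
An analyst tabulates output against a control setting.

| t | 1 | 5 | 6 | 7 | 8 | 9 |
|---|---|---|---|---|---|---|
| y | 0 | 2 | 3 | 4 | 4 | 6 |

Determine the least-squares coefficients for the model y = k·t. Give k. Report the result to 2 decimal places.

k = 0.55

AᵀA·[k]ᵀ = Aᵀy reads: 256·k = 142.
(Σt·t = 256, Σt·y = 142.)
Hence k = 142 / 256 ≈ 0.554688.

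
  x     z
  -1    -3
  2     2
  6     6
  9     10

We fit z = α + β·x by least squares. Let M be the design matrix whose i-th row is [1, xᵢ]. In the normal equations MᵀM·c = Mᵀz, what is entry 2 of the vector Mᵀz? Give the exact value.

Entry 2 ↔ basis x, so (Mᵀz)_{2} = Σᵢ (x)·zᵢ = (-1)·(-3) + (2)·(2) + (6)·(6) + (9)·(10) = 133.

133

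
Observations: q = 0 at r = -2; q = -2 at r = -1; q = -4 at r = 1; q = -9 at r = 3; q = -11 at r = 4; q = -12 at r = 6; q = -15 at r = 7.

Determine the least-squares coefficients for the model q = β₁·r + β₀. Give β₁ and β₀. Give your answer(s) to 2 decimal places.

From the data, Σr·r = 116, Σr = 18, Σ1 = 7.
And Σr·q = -250, Σq = -53.
Eliminating β₀: 7·(row 1) − 18·(row 2) gives 488·β₁ = 7·(-250) − 18·(-53) = -796, so β₁ = -199/122.
Then β₀ = ((-53) − 18·(-199/122))/7 = -206/61.

β₁ = -1.63, β₀ = -3.38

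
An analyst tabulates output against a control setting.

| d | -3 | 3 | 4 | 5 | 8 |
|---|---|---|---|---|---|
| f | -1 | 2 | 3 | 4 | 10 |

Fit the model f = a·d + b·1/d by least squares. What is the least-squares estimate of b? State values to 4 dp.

With design matrix X, XᵀX = [[123, 5]; [5, 4901/14400]] and Xᵀf = [121, 19/5]ᵀ.
Eliminating b: (4901/14400)·(row 1) − 5·(row 2) gives (80941/4800)·a = (4901/14400)·121 − 5·(19/5) = 319421/14400, so a = 319421/242823.
Then b = ((19/5) − 5·(319421/242823))/(4901/14400) = -660480/80941.

b = -8.1600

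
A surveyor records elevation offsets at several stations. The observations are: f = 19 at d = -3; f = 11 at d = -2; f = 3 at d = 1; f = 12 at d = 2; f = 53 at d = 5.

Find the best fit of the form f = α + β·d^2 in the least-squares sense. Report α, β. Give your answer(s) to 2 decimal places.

Compute the Gram sums: Σ1 = 5, Σd^2 = 43, Σd^2·d^2 = 739.
Right-hand side: Σf = 98, Σd^2·f = 1591.
det = 5·739 − 43² = 1846.
α = (98·739 − 43·1591)/1846 = 4009/1846; β = (5·1591 − 43·98)/1846 = 3741/1846.

α = 2.17, β = 2.03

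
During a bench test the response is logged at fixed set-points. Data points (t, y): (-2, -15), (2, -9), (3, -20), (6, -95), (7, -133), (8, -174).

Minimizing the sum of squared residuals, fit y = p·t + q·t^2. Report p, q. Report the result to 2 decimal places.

The normal equations are: 166·p + 1098·q = -2941;  1098·p + 7906·q = -21349.
Determinant 166·7906 − 1098² = 106792.
p = ((-2941)·7906 − 1098·(-21349))/106792 = 23707/13349; q = (166·(-21349) − 1098·(-2941))/106792 = -78679/26698.

p = 1.78, q = -2.95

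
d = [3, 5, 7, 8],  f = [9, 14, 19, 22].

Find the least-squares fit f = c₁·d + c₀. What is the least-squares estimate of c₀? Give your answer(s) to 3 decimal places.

c₀ = 1.186

Forming MᵀM = [[147, 23]; [23, 4]] and Mᵀf = [406, 64]ᵀ gives MᵀM·[c₁, c₀]ᵀ = Mᵀf.
Eliminating c₀: 4·(row 1) − 23·(row 2) gives 59·c₁ = 4·406 − 23·64 = 152, so c₁ = 152/59.
Then c₀ = (64 − 23·(152/59))/4 = 70/59.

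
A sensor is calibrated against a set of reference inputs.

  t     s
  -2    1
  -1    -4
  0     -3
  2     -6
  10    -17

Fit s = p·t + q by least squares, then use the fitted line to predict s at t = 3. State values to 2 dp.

XᵀX·[p, q]ᵀ = Xᵀs reads: 109·p + 9·q = -180;  9·p + 5·q = -29.
(Σt·t = 109, Σt = 9, Σ1 = 5, Σt·s = -180, Σs = -29.)
Δ = 109·5 − 9² = 464.
p = ((-180)·5 − 9·(-29))/464 = -639/464; q = (109·(-29) − 9·(-180))/464 = -1541/464.
At t = 3: ŝ = (-639/464)·(3) + (-1541/464)·(1) = -1729/232.

ŝ = -7.45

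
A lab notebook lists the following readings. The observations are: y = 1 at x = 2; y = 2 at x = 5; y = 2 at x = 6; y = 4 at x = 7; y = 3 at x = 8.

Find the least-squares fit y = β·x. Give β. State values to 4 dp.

The normal equations are: 178·β = 76.
Hence β = 76 / 178 ≈ 0.426966.

β = 0.4270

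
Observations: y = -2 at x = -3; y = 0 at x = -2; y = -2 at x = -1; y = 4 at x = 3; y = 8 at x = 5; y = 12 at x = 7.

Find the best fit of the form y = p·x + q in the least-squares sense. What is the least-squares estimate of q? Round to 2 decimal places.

q = 1.29

Entries of MᵀM: Σx·x = 97, Σx = 9, Σ1 = 6.
Right-hand side: Σx·y = 144, Σy = 20.
Normal equations: [[97, 9]; [9, 6]]·[p, q]ᵀ = [144, 20]ᵀ.
det = 97·6 − 9² = 501.
p = (144·6 − 9·20)/501 = 228/167; q = (97·20 − 9·144)/501 = 644/501.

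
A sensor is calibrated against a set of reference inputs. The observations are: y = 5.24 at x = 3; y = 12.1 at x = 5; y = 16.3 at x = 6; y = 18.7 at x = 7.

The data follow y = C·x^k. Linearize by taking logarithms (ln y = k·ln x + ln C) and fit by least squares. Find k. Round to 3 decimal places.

k = 1.543

With ln yᵢ as the transformed response and ln xᵢ as the regressor:
Over the data: Σln x = 6.4457, Σ(ln x)² = 10.7942, Σln y = 9.8692, Σln x·ln y = 16.5321.
Normal system: [[10.7942, 6.4457]; [6.4457, 4]]·[k, ln C]ᵀ = [16.5321, 9.8692]ᵀ.
Δ = 10.7942·4 − (6.4457)² = 1.6295; k = (16.5321·4 − 6.4457·9.8692)/1.6295 = 1.54279, ln C = (10.7942·9.8692 − 6.4457·16.5321)/1.6295 = -0.01880.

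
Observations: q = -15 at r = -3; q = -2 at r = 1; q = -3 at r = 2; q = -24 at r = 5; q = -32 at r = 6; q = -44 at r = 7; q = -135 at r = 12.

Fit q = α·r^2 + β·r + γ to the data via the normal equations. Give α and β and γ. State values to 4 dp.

Setting ∂/∂α … = 0 gives: 25156·α + 2394·β + 268·γ = -23497;  2394·α + 268·β + 30·γ = -2203;  268·α + 30·β + 7·γ = -255.
Inverting the 3×3 Gram matrix, [α, β, γ]ᵀ = [-1863149/1840146, 663647/613382, -2117252/920073]ᵀ.

α = -1.0125, β = 1.0819, γ = -2.3012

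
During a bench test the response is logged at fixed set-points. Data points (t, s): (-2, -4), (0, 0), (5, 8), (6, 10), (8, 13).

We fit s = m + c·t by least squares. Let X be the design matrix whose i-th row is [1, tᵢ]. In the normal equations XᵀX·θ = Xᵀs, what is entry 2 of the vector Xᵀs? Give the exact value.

212

Entry 2 ↔ basis t, so (Xᵀs)_{2} = Σᵢ (t)·sᵢ = (-2)·(-4) + (0)·(0) + (5)·(8) + (6)·(10) + (8)·(13) = 212.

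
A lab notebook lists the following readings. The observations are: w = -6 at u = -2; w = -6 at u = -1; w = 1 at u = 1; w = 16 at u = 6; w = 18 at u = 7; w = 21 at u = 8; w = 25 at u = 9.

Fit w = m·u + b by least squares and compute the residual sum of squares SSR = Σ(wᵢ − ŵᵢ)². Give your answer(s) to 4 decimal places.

SSR = 5.2765

Compute the Gram sums: Σu·u = 236, Σu = 28, Σ1 = 7.
For Aᵀw: Σu·w = 634, Σw = 69.
So AᵀA·[m, b]ᵀ = Aᵀw: [[236, 28]; [28, 7]]·[m, b]ᵀ = [634, 69]ᵀ.
Determinant 236·7 − 28² = 868.
m = (634·7 − 28·69)/868 = 179/62; b = (236·69 − 28·634)/868 = -367/217.
Residuals: 318/217, -617/434, -85/434, 80/217, -225/434, -88/217, 307/434; SSR = 1145/217.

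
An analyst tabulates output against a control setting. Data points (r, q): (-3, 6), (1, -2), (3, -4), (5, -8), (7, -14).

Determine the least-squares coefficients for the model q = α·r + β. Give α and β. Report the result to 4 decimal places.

α = -1.9054, β = 0.5541

Compute the Gram sums: Σr·r = 93, Σr = 13, Σ1 = 5.
Right-hand side: Σr·q = -170, Σq = -22.
MᵀM·[α, β]ᵀ = Mᵀq becomes [[93, 13]; [13, 5]]·[α, β]ᵀ = [-170, -22]ᵀ.
Determinant 93·5 − 13² = 296.
α = ((-170)·5 − 13·(-22))/296 = -141/74; β = (93·(-22) − 13·(-170))/296 = 41/74.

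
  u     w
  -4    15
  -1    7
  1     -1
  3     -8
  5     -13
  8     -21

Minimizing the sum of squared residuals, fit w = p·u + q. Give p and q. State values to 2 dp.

p = -3.08, q = 2.65

Sums needed: Σu·u = 116, Σu = 12, Σ1 = 6.
Right-hand side: Σu·w = -325, Σw = -21.
Normal equations: [[116, 12]; [12, 6]]·[p, q]ᵀ = [-325, -21]ᵀ.
Determinant 116·6 − 12² = 552.
p = ((-325)·6 − 12·(-21))/552 = -283/92; q = (116·(-21) − 12·(-325))/552 = 61/23.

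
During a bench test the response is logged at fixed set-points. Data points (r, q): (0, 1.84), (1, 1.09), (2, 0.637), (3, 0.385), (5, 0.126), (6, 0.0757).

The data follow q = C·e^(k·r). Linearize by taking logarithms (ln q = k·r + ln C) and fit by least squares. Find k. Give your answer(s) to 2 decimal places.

Let Y = ln q. Fitting Y = k·r + ln C by least squares:
Σr = 17.0000, Σ(r)² = 75.0000, Σln q = -5.3620, Σr·ln q = -29.5226.
Equations: 75.0000·k + 17.0000·ln C = -29.5226;  17.0000·k + 6·ln C = -5.3620.
Slope k = (n·Σr·ln q − Σr·Σln q)/(n·Σ(r)² − (Σr)²) = (6·-29.5226 − 17.0000·-5.3620)/161.0000 = -0.53405; ln C = (Σln q − k·Σr)/n = 0.61946.

k = -0.53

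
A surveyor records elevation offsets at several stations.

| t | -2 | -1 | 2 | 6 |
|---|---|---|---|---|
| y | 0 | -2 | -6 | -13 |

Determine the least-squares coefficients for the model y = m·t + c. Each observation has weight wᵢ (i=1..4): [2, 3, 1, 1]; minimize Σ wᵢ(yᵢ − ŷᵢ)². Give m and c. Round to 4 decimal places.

Entries of AᵀWA: Σwᵢ·t·t = 51, Σwᵢ·t = 1, Σwᵢ·1 = 7.
Right-hand side: Σwᵢ·t·y = -84, Σwᵢ·y = -25.
Δ = 51·7 − 1² = 356.
m = ((-84)·7 − 1·(-25))/356 = -563/356; c = (51·(-25) − 1·(-84))/356 = -1191/356.

m = -1.5815, c = -3.3455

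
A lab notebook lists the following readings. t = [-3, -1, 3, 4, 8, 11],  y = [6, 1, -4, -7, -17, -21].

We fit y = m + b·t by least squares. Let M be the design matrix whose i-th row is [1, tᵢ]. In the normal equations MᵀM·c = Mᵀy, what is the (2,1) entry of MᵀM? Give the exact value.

22

Row 2 ↔ basis t, column 1 ↔ basis 1, so (MᵀM)_{2,1} = Σᵢ t = (-3)·(1) + (-1)·(1) + (3)·(1) + (4)·(1) + (8)·(1) + (11)·(1) = 22.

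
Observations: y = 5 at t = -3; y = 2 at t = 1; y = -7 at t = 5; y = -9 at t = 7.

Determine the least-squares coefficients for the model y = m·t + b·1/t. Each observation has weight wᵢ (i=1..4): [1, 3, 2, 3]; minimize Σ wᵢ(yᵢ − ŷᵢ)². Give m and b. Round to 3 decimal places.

m = -1.421, b = 3.217

XᵀWX·[m, b]ᵀ = XᵀWy reads: 209·m + 9·b = -268;  9·m + (35857/11025)·b = -244/105.
Determinant 209·(35857/11025) − 9² = 6601088/11025.
m = ((-268)·(35857/11025) − 9·(-244/105))/(6601088/11025) = -1172387/825136; b = (209·(-244/105) − 9·(-268))/(6601088/11025) = 2654715/825136.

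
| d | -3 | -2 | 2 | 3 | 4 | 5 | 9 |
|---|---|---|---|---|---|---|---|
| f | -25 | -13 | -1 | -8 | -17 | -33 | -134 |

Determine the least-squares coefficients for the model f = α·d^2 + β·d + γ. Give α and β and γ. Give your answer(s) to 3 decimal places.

α = -2.010, β = 3.051, γ = 1.656

Compute the Gram sums: Σd^2·d^2 = 7636, Σd^2·d = 918, Σd^2 = 148, Σd·d = 148, Σd = 18, Σ1 = 7.
And Σd^2·f = -12304, Σd·f = -1364, Σf = -231.
MᵀM·[α, β, γ]ᵀ = Mᵀf becomes [[7636, 918, 148]; [918, 148, 18]; [148, 18, 7]]·[α, β, γ]ᵀ = [-12304, -1364, -231]ᵀ.
Row-reducing yields α = -596575/296769, β = 27440/8993, γ = 491443/296769.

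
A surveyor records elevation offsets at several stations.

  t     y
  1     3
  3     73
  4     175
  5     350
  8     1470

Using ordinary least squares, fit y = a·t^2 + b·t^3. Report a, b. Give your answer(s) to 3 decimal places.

a = -0.969, b = 2.992

Setting ∂/∂a … = 0 gives: 5059·a + 37161·b = 106290;  37161·a + 282595·b = 809564.
(Σt^2·t^2 = 5059, Σt^2·t^3 = 37161, Σt^3·t^3 = 282595, Σt^2·y = 106290, Σt^3·y = 809564.)
det = 5059·282595 − 37161² = 48708184.
a = (106290·282595 − 37161·809564)/48708184 = -23592627/24354092; b = (5059·809564 − 37161·106290)/48708184 = 72870793/24354092.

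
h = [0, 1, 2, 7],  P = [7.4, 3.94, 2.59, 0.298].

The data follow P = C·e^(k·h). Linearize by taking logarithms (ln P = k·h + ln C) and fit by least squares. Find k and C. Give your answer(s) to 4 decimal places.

With ln Pᵢ as the transformed response and hᵢ as the regressor:
Σh = 10.0000, Σ(h)² = 54.0000, Σln P = 3.1137, Σh·ln P = -5.2001.
Normal system: [[54.0000, 10.0000]; [10.0000, 4]]·[k, ln C]ᵀ = [-5.2001, 3.1137]ᵀ.
Δ = 54.0000·4 − (10.0000)² = 116.0000; k = (-5.2001·4 − 10.0000·3.1137)/116.0000 = -0.44773, ln C = (54.0000·3.1137 − 10.0000·-5.2001)/116.0000 = 1.89775, so C = exp(1.89775) = 6.67086.

k = -0.4477, C = 6.6709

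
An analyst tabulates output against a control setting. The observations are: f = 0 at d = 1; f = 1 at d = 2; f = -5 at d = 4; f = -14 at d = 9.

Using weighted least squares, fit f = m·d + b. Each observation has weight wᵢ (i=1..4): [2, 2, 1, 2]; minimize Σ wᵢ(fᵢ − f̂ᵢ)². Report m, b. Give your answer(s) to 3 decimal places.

m = -1.895, b = 3.150

The normal system AᵀWA·[m, b]ᵀ = AᵀWf is [[188, 28]; [28, 7]]·[m, b]ᵀ = [-268, -31]ᵀ.
Eliminating b: 7·(row 1) − 28·(row 2) gives 532·m = 7·(-268) − 28·(-31) = -1008, so m = -36/19.
Then b = ((-31) − 28·(-36/19))/7 = 419/133.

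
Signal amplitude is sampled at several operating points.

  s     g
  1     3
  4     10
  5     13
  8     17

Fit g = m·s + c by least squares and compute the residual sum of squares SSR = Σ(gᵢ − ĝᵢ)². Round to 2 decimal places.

Sums needed: Σs·s = 106, Σs = 18, Σ1 = 4.
Moment sums: Σs·g = 244, Σg = 43.
So XᵀX·[m, c]ᵀ = Xᵀg: [[106, 18]; [18, 4]]·[m, c]ᵀ = [244, 43]ᵀ.
det = 106·4 − 18² = 100.
m = (244·4 − 18·43)/100 = 101/50; c = (106·43 − 18·244)/100 = 83/50.
Residuals: -17/25, 13/50, 31/25, -41/50; SSR = 137/50.

SSR = 2.74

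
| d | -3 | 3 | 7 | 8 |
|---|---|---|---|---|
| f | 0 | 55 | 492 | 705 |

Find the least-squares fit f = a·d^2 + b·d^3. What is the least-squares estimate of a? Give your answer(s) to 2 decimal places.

Setting ∂/∂a … = 0 gives: 6659·a + 49575·b = 69723;  49575·a + 381251·b = 531201.
det = 6659·381251 − 49575² = 81069784.
a = (69723·381251 − 49575·531201)/81069784 = 123836949/40534892; b = (6659·531201 − 49575·69723)/81069784 = 40374867/40534892.

a = 3.06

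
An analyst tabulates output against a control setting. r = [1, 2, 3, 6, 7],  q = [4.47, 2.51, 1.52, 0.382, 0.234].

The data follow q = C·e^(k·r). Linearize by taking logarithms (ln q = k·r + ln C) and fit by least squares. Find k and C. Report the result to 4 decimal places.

k = -0.4832, C = 6.8236

Taking logs, ln q = k·r + ln C, so regress ln q on r.
Over the data: Σr = 19.0000, Σ(r)² = 99.0000, Σln q = 0.4216, Σr·ln q = -11.3470.
Normal system: [[99.0000, 19.0000]; [19.0000, 5]]·[k, ln C]ᵀ = [-11.3470, 0.4216]ᵀ.
Solving (det = 134.0000): k = -0.48318, ln C = 1.92039, so C = exp(1.92039) = 6.82360.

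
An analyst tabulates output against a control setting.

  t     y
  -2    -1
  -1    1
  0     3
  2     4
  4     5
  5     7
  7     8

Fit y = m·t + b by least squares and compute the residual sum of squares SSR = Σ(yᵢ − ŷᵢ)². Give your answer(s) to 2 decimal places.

SSR = 3.10

Normal-equation sums: Σt·t = 99, Σt = 15, Σ1 = 7.
Moment sums: Σt·y = 120, Σy = 27.
Normal equations: [[99, 15]; [15, 7]]·[m, b]ᵀ = [120, 27]ᵀ.
Determinant 99·7 − 15² = 468.
m = (120·7 − 15·27)/468 = 145/156; b = (99·27 − 15·120)/468 = 97/52.
Residuals: -157/156, 5/78, 59/52, 43/156, -7/12, 19/39, -29/78; SSR = 161/52.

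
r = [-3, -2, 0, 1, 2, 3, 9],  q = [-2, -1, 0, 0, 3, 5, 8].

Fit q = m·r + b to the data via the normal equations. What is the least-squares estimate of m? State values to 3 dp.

m = 0.880

Entries of MᵀM: Σr·r = 108, Σr = 10, Σ1 = 7.
Moment sums: Σr·q = 101, Σq = 13.
So MᵀM·[m, b]ᵀ = Mᵀq: [[108, 10]; [10, 7]]·[m, b]ᵀ = [101, 13]ᵀ.
Eliminating b: 7·(row 1) − 10·(row 2) gives 656·m = 7·101 − 10·13 = 577, so m = 577/656.
Then b = (13 − 10·(577/656))/7 = 197/328.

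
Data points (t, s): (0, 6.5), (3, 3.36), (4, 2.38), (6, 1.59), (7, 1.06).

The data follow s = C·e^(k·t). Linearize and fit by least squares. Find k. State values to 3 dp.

Linearized form: ln s = k·t + ln C. From the 5 transformed points,
XᵀX = [[110.0000, 20.0000]; [20.0000, 5]], rhs = [10.2945, 4.4728]ᵀ  (here Σt = 20.0000, Σ(t)² = 110.0000, Σln s = 4.4728, Σt·ln s = 10.2945).
Δ = 110.0000·5 − (20.0000)² = 150.0000; k = (10.2945·5 − 20.0000·4.4728)/150.0000 = -0.25323, ln C = (110.0000·4.4728 − 20.0000·10.2945)/150.0000 = 1.90749.

k = -0.253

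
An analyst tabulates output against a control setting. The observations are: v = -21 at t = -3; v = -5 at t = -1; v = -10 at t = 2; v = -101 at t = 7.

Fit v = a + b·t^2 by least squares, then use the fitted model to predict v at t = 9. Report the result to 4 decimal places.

Normal-equation sums: Σ1 = 4, Σt^2 = 63, Σt^2·t^2 = 2499.
For Xᵀv: Σv = -137, Σt^2·v = -5183.
Eliminating b: 2499·(row 1) − 63·(row 2) gives 6027·a = 2499·(-137) − 63·(-5183) = -15834, so a = -754/287.
Then b = ((-5183) − 63·(-754/287))/2499 = -12101/6027.
At t = 9: v̂ = (-754/287)·(1) + (-12101/6027)·(81) = -332005/2009.

v̂ = -165.2588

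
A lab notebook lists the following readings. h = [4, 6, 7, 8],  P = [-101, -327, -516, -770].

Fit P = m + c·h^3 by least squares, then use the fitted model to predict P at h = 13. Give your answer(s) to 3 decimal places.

P̂ = -3285.032

MᵀM·[m, c]ᵀ = MᵀP reads: 4·m + 1135·c = -1714;  1135·m + 430545·c = -648324.
Eliminating c: 430545·(row 1) − 1135·(row 2) gives 433955·m = 430545·(-1714) − 1135·(-648324) = -2106390, so m = -421278/86791.
Then c = ((-648324) − 1135·(-421278/86791))/430545 = -647906/433955.
At h = 13: P̂ = (-421278/86791)·(1) + (-647906/433955)·(2197) = -1425555872/433955.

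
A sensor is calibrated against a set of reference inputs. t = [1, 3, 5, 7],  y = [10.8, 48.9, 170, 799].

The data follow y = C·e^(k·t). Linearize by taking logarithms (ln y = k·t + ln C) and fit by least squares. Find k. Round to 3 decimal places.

k = 0.708

With ln yᵢ as the transformed response and tᵢ as the regressor:
Σt = 16.0000, Σ(t)² = 84.0000, Σln y = 18.0885, Σt·ln y = 86.5114.
Equations: 84.0000·k + 16.0000·ln C = 86.5114;  16.0000·k + 4·ln C = 18.0885.
Slope k = (n·Σt·ln y − Σt·Σln y)/(n·Σ(t)² − (Σt)²) = (4·86.5114 − 16.0000·18.0885)/80.0000 = 0.70787; ln C = (Σln y − k·Σt)/n = 1.69063.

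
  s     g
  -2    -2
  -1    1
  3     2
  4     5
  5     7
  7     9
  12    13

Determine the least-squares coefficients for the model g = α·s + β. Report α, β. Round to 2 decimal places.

α = 1.05, β = 0.79

The normal system MᵀM·[α, β]ᵀ = Mᵀg is [[248, 28]; [28, 7]]·[α, β]ᵀ = [283, 35]ᵀ.
Δ = 248·7 − 28² = 952.
α = (283·7 − 28·35)/952 = 143/136; β = (248·35 − 28·283)/952 = 27/34.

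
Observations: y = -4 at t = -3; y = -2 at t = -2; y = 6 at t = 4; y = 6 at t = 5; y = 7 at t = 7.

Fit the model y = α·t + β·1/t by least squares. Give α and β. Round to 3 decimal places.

α = 1.104, β = 1.064

The normal equations are: 103·α + 5·β = 119;  5·α + (85381/176400)·β = 181/30.
(Σt·t = 103, Σt·1/t = 5, Σ1/t·1/t = 85381/176400, Σt·y = 119, Σ1/t·y = 181/30.)
Determinant 103·(85381/176400) − 5² = 4384243/176400.
α = (119·(85381/176400) − 5·(181/30))/(4384243/176400) = 4838939/4384243; β = (103·(181/30) − 5·119)/(4384243/176400) = 4662840/4384243.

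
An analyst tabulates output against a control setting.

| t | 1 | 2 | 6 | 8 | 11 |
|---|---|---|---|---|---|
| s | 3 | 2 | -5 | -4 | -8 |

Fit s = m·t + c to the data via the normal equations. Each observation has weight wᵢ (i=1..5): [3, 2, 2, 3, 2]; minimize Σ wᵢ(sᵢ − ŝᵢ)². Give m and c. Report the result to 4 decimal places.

Normal-equation sums: Σwᵢ·t·t = 517, Σwᵢ·t = 65, Σwᵢ·1 = 12.
Moment sums: Σwᵢ·t·s = -315, Σwᵢ·s = -25.
So AᵀWA·[m, c]ᵀ = AᵀWs: [[517, 65]; [65, 12]]·[m, c]ᵀ = [-315, -25]ᵀ.
Eliminating c: 12·(row 1) − 65·(row 2) gives 1979·m = 12·(-315) − 65·(-25) = -2155, so m = -2155/1979.
Then c = ((-25) − 65·(-2155/1979))/12 = 7550/1979.

m = -1.0889, c = 3.8151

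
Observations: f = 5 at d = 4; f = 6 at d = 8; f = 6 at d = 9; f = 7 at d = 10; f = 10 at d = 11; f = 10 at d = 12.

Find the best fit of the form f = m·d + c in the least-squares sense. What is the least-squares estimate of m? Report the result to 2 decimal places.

m = 0.65

Compute the Gram sums: Σd·d = 526, Σd = 54, Σ1 = 6.
And Σd·f = 422, Σf = 44.
Eliminating c: 6·(row 1) − 54·(row 2) gives 240·m = 6·422 − 54·44 = 156, so m = 13/20.
Then c = (44 − 54·(13/20))/6 = 89/60.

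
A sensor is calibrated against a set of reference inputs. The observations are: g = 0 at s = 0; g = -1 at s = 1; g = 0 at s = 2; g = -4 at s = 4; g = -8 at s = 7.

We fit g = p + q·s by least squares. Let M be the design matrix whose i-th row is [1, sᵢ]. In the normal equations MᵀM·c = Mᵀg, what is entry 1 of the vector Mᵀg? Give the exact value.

Entry 1 ↔ basis 1, so (Mᵀg)_{1} = Σᵢ gᵢ = (1)·(0) + (1)·(-1) + (1)·(0) + (1)·(-4) + (1)·(-8) = -13.

-13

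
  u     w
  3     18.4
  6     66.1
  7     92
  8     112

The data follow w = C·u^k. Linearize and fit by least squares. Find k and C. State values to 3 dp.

With ln wᵢ as the transformed response and ln uᵢ as the regressor:
XᵀX = [[12.5280, 6.9157]; [6.9157, 4]], rhs = [29.3199, 16.3438]ᵀ  (here Σln u = 6.9157, Σ(ln u)² = 12.5280, Σln w = 16.3438, Σln u·ln w = 29.3199).
Slope k = (n·Σln u·ln w − Σln u·Σln w)/(n·Σ(ln u)² − (Σln u)²) = (4·29.3199 − 6.9157·16.3438)/2.2847 = 1.86040; ln C = (Σln w − k·Σln u)/n = 0.86945, so C = exp(0.86945) = 2.38560.

k = 1.860, C = 2.386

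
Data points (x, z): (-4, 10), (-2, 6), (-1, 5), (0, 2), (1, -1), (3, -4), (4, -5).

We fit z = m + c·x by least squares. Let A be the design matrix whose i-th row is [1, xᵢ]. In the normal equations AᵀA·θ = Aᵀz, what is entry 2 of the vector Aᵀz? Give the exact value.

Entry 2 ↔ basis x, so (Aᵀz)_{2} = Σᵢ (x)·zᵢ = (-4)·(10) + (-2)·(6) + (-1)·(5) + (0)·(2) + (1)·(-1) + (3)·(-4) + (4)·(-5) = -90.

-90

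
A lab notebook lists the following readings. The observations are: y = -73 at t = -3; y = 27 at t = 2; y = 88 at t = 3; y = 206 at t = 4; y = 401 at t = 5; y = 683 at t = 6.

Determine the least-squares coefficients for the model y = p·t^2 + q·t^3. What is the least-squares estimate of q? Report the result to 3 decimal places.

q = 3.017

Forming XᵀX = [[2355, 11957]; [11957, 67899]] and Xᵀy = [38152, 215400]ᵀ gives XᵀX·[p, q]ᵀ = Xᵀy.
Determinant 2355·67899 − 11957² = 16932296.
p = (38152·67899 − 11957·215400)/16932296 = 1868106/2116537; q = (2355·215400 − 11957·38152)/16932296 = 6385442/2116537.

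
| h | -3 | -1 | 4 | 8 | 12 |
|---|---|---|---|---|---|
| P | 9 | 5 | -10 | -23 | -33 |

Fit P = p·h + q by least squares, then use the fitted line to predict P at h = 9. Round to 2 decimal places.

With design matrix M, MᵀM = [[234, 20]; [20, 5]] and MᵀP = [-652, -52]ᵀ.
Determinant 234·5 − 20² = 770.
p = ((-652)·5 − 20·(-52))/770 = -222/77; q = (234·(-52) − 20·(-652))/770 = 436/385.
At h = 9: P̂ = (-222/77)·(9) + (436/385)·(1) = -9554/385.

P̂ = -24.82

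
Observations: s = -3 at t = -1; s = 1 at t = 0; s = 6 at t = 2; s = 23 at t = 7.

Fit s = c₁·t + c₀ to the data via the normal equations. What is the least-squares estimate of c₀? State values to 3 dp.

c₀ = 0.329

With design matrix M, MᵀM = [[54, 8]; [8, 4]] and Mᵀs = [176, 27]ᵀ.
Determinant 54·4 − 8² = 152.
c₁ = (176·4 − 8·27)/152 = 61/19; c₀ = (54·27 − 8·176)/152 = 25/76.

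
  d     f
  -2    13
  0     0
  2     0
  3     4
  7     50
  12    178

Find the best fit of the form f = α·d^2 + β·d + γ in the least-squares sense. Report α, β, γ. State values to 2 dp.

α = 1.52, β = -3.42, γ = 0.24

Setting ∂/∂α … = 0 gives: 23250·α + 2098·β + 210·γ = 28170;  2098·α + 210·β + 22·γ = 2472;  210·α + 22·β + 6·γ = 245.
Solving the 3×3 system (Gaussian elimination) gives α = 333343/219612, β = -250215/73204, γ = 26425/109806.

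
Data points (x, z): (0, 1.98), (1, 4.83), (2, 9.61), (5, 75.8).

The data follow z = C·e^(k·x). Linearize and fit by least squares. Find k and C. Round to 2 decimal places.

Taking logs, ln z = k·x + ln C, so regress ln z on x.
AᵀA = [[30.0000, 8.0000]; [8.0000, 4]], rhs = [27.7409, 8.8488]ᵀ  (here Σx = 8.0000, Σ(x)² = 30.0000, Σln z = 8.8488, Σx·ln z = 27.7409).
Slope k = (n·Σx·ln z − Σx·Σln z)/(n·Σ(x)² − (Σx)²) = (4·27.7409 − 8.0000·8.8488)/56.0000 = 0.71738; ln C = (Σln z − k·Σx)/n = 0.77746, so C = exp(0.77746) = 2.17594.

k = 0.72, C = 2.18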